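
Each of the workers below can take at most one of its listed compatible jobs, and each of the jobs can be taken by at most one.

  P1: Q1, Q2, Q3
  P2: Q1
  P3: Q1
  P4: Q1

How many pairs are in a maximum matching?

2

Unit-capacity flow: source→left, listed edges, right→sink; max matching = max flow.
Augmenting path P1→Q1 (+1); matched 1.
Augmenting path P2→Q1→P1→Q2 (+1); matched 2.
No augmenting path remains; maximum matching = 2.
König certificate: {P1, Q1} is a vertex cover of size 2 (every listed pair touches it), so no matching can be larger.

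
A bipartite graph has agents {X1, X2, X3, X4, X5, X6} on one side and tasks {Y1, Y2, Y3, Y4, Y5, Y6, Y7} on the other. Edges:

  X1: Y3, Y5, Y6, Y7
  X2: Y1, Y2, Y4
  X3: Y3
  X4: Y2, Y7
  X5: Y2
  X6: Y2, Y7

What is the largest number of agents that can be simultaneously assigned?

Unit-capacity flow: source→left, listed edges, right→sink; max matching = max flow.
Augmenting path X1→Y3 (+1); matched 1.
Augmenting path X2→Y1 (+1); matched 2.
Augmenting path X4→Y2 (+1); matched 3.
Augmenting path X6→Y7 (+1); matched 4.
Augmenting path X3→Y3→X1→Y5 (+1); matched 5.
No augmenting path remains; maximum matching = 5.
König certificate: {X1, X2, X3, Y2, Y7} is a vertex cover of size 5 (every listed pair touches it), so no matching can be larger.

5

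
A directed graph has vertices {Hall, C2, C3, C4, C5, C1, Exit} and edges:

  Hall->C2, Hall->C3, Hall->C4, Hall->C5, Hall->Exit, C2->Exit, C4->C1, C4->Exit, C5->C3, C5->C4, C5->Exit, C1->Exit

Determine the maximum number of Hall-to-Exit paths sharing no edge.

Assign every edge capacity 1; by Menger, the answer equals the max flow.
Path Hall→Exit (+1); total 1.
Path Hall→C2→Exit (+1); total 2.
Path Hall→C4→Exit (+1); total 3.
Path Hall→C5→Exit (+1); total 4.
No residual Hall→Exit path; max flow = 4.
Certifying cut of size 4: {Hall→C2, Hall→C4, Hall→C5, Hall→Exit}.

4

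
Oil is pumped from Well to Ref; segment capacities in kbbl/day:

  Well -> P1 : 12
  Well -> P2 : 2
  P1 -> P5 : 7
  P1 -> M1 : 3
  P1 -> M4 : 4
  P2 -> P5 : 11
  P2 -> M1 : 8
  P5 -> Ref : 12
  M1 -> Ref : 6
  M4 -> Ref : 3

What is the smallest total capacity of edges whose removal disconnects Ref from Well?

14

Augment Well→P1→P5→Ref: bottleneck 7, flow now 7.
Augment Well→P1→M1→Ref: bottleneck 3, flow now 10.
Augment Well→P1→M4→Ref: bottleneck 2, flow now 12.
Augment Well→P2→P5→Ref: bottleneck 2, flow now 14.
No augmenting path remains; maximum flow = 14.
By max-flow min-cut, the minimum cut capacity equals the max flow.
In the residual graph, reachable from Well: {Well}.
Min-cut edges: Well→P1 (12), Well→P2 (2); capacity 12 + 2 = 14.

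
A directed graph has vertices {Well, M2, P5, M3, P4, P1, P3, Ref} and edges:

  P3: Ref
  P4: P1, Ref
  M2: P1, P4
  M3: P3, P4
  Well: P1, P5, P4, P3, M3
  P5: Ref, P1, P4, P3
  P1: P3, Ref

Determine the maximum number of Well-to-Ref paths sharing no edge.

4

Assign every edge capacity 1; by Menger, the answer equals the max flow.
Path Well→P5→Ref (+1); total 1.
Path Well→P4→Ref (+1); total 2.
Path Well→P1→Ref (+1); total 3.
Path Well→P3→Ref (+1); total 4.
No residual Well→Ref path; max flow = 4.
Certifying cut of size 4: {P1→Ref, P3→Ref, P4→Ref, Well→P5}.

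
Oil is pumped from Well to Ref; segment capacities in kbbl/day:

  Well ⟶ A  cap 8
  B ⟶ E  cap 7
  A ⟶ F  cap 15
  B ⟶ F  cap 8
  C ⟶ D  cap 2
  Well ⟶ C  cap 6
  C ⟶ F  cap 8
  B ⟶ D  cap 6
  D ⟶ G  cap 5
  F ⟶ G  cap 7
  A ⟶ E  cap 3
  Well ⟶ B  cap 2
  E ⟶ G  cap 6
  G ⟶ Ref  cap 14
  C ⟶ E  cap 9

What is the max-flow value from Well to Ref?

14

Augment Well→A→E→G→Ref: bottleneck 3, flow now 3.
Augment Well→A→F→G→Ref: bottleneck 5, flow now 8.
Augment Well→B→D→G→Ref: bottleneck 2, flow now 10.
Augment Well→C→D→G→Ref: bottleneck 2, flow now 12.
Augment Well→C→E→G→Ref: bottleneck 2, flow now 14.
No augmenting path remains; maximum flow = 14.
In the residual graph, reachable from Well: {Well, A, B, C, D, E, F, G}.
Min-cut edges: G→Ref (14); capacity 14 = 14.
This cut is saturated, so no flow can exceed 14.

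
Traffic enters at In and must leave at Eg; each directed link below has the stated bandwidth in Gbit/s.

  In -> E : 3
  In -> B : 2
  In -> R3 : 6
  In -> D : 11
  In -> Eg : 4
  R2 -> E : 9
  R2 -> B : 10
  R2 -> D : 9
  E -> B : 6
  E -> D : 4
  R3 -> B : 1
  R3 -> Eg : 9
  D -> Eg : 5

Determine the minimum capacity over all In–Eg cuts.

Augment In→Eg: bottleneck 4, flow now 4.
Augment In→R3→Eg: bottleneck 6, flow now 10.
Augment In→D→Eg: bottleneck 5, flow now 15.
No augmenting path remains; maximum flow = 15.
By max-flow min-cut, the minimum cut capacity equals the max flow.
In the residual graph, reachable from In: {In, E, B, D}.
Min-cut edges: In→R3 (6), In→Eg (4), D→Eg (5); capacity 6 + 4 + 5 = 15.

15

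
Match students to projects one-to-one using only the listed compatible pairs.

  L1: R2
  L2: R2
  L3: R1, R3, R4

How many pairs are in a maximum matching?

Unit-capacity flow: source→left, listed edges, right→sink; max matching = max flow.
Augmenting path L1→R2 (+1); matched 1.
Augmenting path L3→R1 (+1); matched 2.
No augmenting path remains; maximum matching = 2.
König certificate: {L3, R2} is a vertex cover of size 2 (every listed pair touches it), so no matching can be larger.

2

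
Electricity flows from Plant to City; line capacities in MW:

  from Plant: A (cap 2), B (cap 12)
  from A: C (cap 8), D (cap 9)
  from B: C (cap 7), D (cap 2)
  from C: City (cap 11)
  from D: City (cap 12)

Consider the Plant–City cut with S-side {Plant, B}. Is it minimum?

Yes — it is a minimum cut (capacity 11).

Given cut capacity: 2 + 7 + 2 = 11.
Augment Plant→A→C→City: bottleneck 2, flow now 2.
Augment Plant→B→C→City: bottleneck 7, flow now 9.
Augment Plant→B→D→City: bottleneck 2, flow now 11.
No augmenting path remains; maximum flow = 11.
Cut capacity 11 equals the max flow, so it is a minimum cut.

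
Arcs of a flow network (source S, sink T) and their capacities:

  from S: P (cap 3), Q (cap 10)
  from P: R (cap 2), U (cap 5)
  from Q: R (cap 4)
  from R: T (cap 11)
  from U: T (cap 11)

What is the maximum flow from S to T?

7

Augment S→P→R→T: bottleneck 2, flow now 2.
Augment S→P→U→T: bottleneck 1, flow now 3.
Augment S→Q→R→T: bottleneck 4, flow now 7.
No augmenting path remains; maximum flow = 7.
In the residual graph, reachable from S: {S, Q}.
Min-cut edges: S→P (3), Q→R (4); capacity 3 + 4 = 7.
This cut is saturated, so no flow can exceed 7.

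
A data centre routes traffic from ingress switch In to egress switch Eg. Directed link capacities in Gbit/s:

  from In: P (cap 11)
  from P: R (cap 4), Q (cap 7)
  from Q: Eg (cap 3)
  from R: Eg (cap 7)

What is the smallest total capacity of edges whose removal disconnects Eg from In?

Augment In→P→Q→Eg: bottleneck 3, flow now 3.
Augment In→P→R→Eg: bottleneck 4, flow now 7.
No augmenting path remains; maximum flow = 7.
By max-flow min-cut, the minimum cut capacity equals the max flow.
In the residual graph, reachable from In: {In, P, Q}.
Min-cut edges: P→R (4), Q→Eg (3); capacity 4 + 3 = 7.

7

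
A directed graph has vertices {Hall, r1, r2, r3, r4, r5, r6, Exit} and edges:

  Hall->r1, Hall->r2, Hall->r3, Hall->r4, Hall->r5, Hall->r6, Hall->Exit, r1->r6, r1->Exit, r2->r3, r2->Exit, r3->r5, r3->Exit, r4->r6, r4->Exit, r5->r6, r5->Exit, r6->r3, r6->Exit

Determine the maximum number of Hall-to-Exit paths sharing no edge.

Assign every edge capacity 1; by Menger, the answer equals the max flow.
Path Hall→Exit (+1); total 1.
Path Hall→r1→Exit (+1); total 2.
Path Hall→r2→Exit (+1); total 3.
Path Hall→r3→Exit (+1); total 4.
Path Hall→r4→Exit (+1); total 5.
Path Hall→r5→Exit (+1); total 6.
Path Hall→r6→Exit (+1); total 7.
No residual Hall→Exit path; max flow = 7.
Certifying cut of size 7: {Hall→Exit, Hall→r1, Hall→r2, Hall→r3, Hall→r4, Hall→r5, Hall→r6}.

7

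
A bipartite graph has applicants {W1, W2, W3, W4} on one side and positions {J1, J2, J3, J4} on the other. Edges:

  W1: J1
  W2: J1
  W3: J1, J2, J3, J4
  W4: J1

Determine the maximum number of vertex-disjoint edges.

Unit-capacity flow: source→left, listed edges, right→sink; max matching = max flow.
Augmenting path W1→J1 (+1); matched 1.
Augmenting path W3→J2 (+1); matched 2.
No augmenting path remains; maximum matching = 2.
König certificate: {W3, J1} is a vertex cover of size 2 (every listed pair touches it), so no matching can be larger.

2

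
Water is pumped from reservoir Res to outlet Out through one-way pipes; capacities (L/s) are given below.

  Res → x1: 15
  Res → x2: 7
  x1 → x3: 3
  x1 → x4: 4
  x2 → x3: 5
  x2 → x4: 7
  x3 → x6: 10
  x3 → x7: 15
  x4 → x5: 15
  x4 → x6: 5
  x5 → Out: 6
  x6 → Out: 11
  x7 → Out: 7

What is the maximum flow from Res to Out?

Augment Res→x1→x3→x6→Out: bottleneck 3, flow now 3.
Augment Res→x1→x4→x5→Out: bottleneck 4, flow now 7.
Augment Res→x2→x3→x6→Out: bottleneck 5, flow now 12.
Augment Res→x2→x4→x5→Out: bottleneck 2, flow now 14.
No augmenting path remains; maximum flow = 14.
In the residual graph, reachable from Res: {Res, x1}.
Min-cut edges: Res→x2 (7), x1→x3 (3), x1→x4 (4); capacity 7 + 3 + 4 = 14.
This cut is saturated, so no flow can exceed 14.

14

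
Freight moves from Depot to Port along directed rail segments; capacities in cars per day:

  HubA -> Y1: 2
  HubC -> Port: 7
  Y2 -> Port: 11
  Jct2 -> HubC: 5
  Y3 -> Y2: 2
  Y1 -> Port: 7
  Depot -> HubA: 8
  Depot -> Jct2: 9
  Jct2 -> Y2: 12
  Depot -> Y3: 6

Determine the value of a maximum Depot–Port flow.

13

Augment Depot→Jct2→HubC→Port: bottleneck 5, flow now 5.
Augment Depot→Jct2→Y2→Port: bottleneck 4, flow now 9.
Augment Depot→Y3→Y2→Port: bottleneck 2, flow now 11.
Augment Depot→HubA→Y1→Port: bottleneck 2, flow now 13.
No augmenting path remains; maximum flow = 13.
In the residual graph, reachable from Depot: {Depot, Y3, HubA}.
Min-cut edges: Depot→Jct2 (9), Y3→Y2 (2), HubA→Y1 (2); capacity 9 + 2 + 2 = 13.
This cut is saturated, so no flow can exceed 13.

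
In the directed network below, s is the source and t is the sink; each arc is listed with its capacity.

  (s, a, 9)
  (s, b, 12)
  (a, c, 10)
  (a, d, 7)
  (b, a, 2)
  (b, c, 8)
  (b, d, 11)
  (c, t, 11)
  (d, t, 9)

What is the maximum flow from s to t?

Augment s→a→c→t: bottleneck 9, flow now 9.
Augment s→b→c→t: bottleneck 2, flow now 11.
Augment s→b→d→t: bottleneck 9, flow now 20.
No augmenting path remains; maximum flow = 20.
In the residual graph, reachable from s: {s, a, b, c, d}.
Min-cut edges: c→t (11), d→t (9); capacity 11 + 9 = 20.
This cut is saturated, so no flow can exceed 20.

20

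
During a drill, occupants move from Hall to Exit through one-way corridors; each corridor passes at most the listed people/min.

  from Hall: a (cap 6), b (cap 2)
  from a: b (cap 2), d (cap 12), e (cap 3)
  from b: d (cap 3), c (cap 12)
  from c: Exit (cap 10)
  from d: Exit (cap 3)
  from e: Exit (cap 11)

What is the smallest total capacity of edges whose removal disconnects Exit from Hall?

Augment Hall→a→d→Exit: bottleneck 3, flow now 3.
Augment Hall→a→e→Exit: bottleneck 3, flow now 6.
Augment Hall→b→c→Exit: bottleneck 2, flow now 8.
No augmenting path remains; maximum flow = 8.
By max-flow min-cut, the minimum cut capacity equals the max flow.
In the residual graph, reachable from Hall: {Hall}.
Min-cut edges: Hall→a (6), Hall→b (2); capacity 6 + 2 = 8.

8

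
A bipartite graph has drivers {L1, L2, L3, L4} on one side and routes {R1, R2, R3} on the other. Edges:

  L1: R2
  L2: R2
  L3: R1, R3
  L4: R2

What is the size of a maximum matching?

Unit-capacity flow: source→left, listed edges, right→sink; max matching = max flow.
Augmenting path L1→R2 (+1); matched 1.
Augmenting path L3→R1 (+1); matched 2.
No augmenting path remains; maximum matching = 2.
König certificate: {L3, R2} is a vertex cover of size 2 (every listed pair touches it), so no matching can be larger.

2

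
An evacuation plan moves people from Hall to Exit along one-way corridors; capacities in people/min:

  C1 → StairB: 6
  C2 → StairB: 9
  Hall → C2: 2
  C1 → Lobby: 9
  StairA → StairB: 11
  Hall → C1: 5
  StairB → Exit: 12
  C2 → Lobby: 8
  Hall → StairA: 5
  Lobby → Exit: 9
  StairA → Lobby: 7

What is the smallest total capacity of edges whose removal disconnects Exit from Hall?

Augment Hall→C1→Lobby→Exit: bottleneck 5, flow now 5.
Augment Hall→C2→Lobby→Exit: bottleneck 2, flow now 7.
Augment Hall→StairA→Lobby→Exit: bottleneck 2, flow now 9.
Augment Hall→StairA→StairB→Exit: bottleneck 3, flow now 12.
No augmenting path remains; maximum flow = 12.
By max-flow min-cut, the minimum cut capacity equals the max flow.
In the residual graph, reachable from Hall: {Hall}.
Min-cut edges: Hall→C1 (5), Hall→C2 (2), Hall→StairA (5); capacity 5 + 2 + 5 = 12.

12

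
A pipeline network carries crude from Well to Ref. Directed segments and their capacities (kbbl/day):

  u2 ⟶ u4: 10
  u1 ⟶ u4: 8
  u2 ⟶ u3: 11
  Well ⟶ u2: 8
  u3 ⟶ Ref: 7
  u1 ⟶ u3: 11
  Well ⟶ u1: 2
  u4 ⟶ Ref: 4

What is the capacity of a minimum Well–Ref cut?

10

Augment Well→u1→u3→Ref: bottleneck 2, flow now 2.
Augment Well→u2→u3→Ref: bottleneck 5, flow now 7.
Augment Well→u2→u4→Ref: bottleneck 3, flow now 10.
No augmenting path remains; maximum flow = 10.
By max-flow min-cut, the minimum cut capacity equals the max flow.
In the residual graph, reachable from Well: {Well}.
Min-cut edges: Well→u1 (2), Well→u2 (8); capacity 2 + 8 = 10.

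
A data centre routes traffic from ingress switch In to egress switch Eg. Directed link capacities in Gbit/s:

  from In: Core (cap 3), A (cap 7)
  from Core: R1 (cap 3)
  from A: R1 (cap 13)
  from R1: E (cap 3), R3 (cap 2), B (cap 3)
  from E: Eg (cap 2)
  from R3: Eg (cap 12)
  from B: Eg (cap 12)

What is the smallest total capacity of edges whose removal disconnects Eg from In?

7

Augment In→Core→R1→E→Eg: bottleneck 2, flow now 2.
Augment In→Core→R1→R3→Eg: bottleneck 1, flow now 3.
Augment In→A→R1→R3→Eg: bottleneck 1, flow now 4.
Augment In→A→R1→B→Eg: bottleneck 3, flow now 7.
No augmenting path remains; maximum flow = 7.
By max-flow min-cut, the minimum cut capacity equals the max flow.
In the residual graph, reachable from In: {In, Core, A, R1, E}.
Min-cut edges: R1→R3 (2), R1→B (3), E→Eg (2); capacity 2 + 3 + 2 = 7.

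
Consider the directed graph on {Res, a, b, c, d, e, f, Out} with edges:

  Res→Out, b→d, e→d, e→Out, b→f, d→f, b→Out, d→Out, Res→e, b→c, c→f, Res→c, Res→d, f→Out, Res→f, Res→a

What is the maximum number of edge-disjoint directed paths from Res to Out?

Assign every edge capacity 1; by Menger, the answer equals the max flow.
Path Res→Out (+1); total 1.
Path Res→d→Out (+1); total 2.
Path Res→e→Out (+1); total 3.
Path Res→f→Out (+1); total 4.
No residual Res→Out path; max flow = 4.
Certifying cut of size 4: {Res→Out, Res→d, Res→e, f→Out}.

4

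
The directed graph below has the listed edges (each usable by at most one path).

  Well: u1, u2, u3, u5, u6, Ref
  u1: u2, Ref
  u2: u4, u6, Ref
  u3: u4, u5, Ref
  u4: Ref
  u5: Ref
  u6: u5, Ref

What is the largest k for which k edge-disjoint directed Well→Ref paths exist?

6

Assign every edge capacity 1; by Menger, the answer equals the max flow.
Path Well→Ref (+1); total 1.
Path Well→u1→Ref (+1); total 2.
Path Well→u2→Ref (+1); total 3.
Path Well→u3→Ref (+1); total 4.
Path Well→u5→Ref (+1); total 5.
Path Well→u6→Ref (+1); total 6.
No residual Well→Ref path; max flow = 6.
Certifying cut of size 6: {Well→Ref, Well→u1, Well→u2, Well→u3, Well→u5, Well→u6}.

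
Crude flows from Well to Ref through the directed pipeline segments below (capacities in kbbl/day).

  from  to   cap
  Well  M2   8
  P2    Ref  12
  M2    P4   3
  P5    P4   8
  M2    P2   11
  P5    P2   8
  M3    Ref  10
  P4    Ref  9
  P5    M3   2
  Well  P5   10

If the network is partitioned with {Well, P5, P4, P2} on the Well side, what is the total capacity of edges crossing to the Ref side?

31

Edges leaving {Well, P5, P4, P2}: Well→M2 (8), P5→M3 (2), P4→Ref (9), P2→Ref (12).
Cut capacity = 8 + 2 + 9 + 12 = 31.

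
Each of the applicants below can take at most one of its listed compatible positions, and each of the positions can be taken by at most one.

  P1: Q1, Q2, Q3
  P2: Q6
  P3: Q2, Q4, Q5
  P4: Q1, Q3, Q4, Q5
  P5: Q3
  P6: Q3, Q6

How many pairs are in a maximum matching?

5

Unit-capacity flow: source→left, listed edges, right→sink; max matching = max flow.
Augmenting path P1→Q1 (+1); matched 1.
Augmenting path P2→Q6 (+1); matched 2.
Augmenting path P3→Q2 (+1); matched 3.
Augmenting path P4→Q3 (+1); matched 4.
Augmenting path P5→Q3→P4→Q4 (+1); matched 5.
No augmenting path remains; maximum matching = 5.
König certificate: {P1, P3, P4, Q3, Q6} is a vertex cover of size 5 (every listed pair touches it), so no matching can be larger.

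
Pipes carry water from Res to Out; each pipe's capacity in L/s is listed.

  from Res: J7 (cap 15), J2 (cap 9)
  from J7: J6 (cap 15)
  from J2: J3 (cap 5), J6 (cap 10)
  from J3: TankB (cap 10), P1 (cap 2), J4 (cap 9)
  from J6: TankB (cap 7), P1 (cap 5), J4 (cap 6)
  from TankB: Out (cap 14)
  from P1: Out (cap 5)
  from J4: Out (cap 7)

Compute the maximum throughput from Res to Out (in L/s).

23

Augment Res→J7→J6→TankB→Out: bottleneck 7, flow now 7.
Augment Res→J7→J6→P1→Out: bottleneck 5, flow now 12.
Augment Res→J7→J6→J4→Out: bottleneck 3, flow now 15.
Augment Res→J2→J3→TankB→Out: bottleneck 5, flow now 20.
Augment Res→J2→J6→J4→Out: bottleneck 3, flow now 23.
No augmenting path remains; maximum flow = 23.
In the residual graph, reachable from Res: {Res, J7, J2, J6}.
Min-cut edges: J2→J3 (5), J6→TankB (7), J6→P1 (5), J6→J4 (6); capacity 5 + 7 + 5 + 6 = 23.
This cut is saturated, so no flow can exceed 23.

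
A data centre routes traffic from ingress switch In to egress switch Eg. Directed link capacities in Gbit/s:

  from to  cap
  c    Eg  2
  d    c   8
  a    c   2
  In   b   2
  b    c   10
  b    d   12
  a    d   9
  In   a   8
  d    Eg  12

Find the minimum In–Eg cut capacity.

10

Augment In→a→c→Eg: bottleneck 2, flow now 2.
Augment In→a→d→Eg: bottleneck 6, flow now 8.
Augment In→b→d→Eg: bottleneck 2, flow now 10.
No augmenting path remains; maximum flow = 10.
By max-flow min-cut, the minimum cut capacity equals the max flow.
In the residual graph, reachable from In: {In}.
Min-cut edges: In→a (8), In→b (2); capacity 8 + 2 = 10.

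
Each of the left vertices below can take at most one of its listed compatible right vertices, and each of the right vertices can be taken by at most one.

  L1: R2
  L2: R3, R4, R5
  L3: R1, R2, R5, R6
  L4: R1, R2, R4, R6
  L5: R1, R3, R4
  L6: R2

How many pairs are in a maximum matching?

Unit-capacity flow: source→left, listed edges, right→sink; max matching = max flow.
Augmenting path L1→R2 (+1); matched 1.
Augmenting path L2→R3 (+1); matched 2.
Augmenting path L3→R1 (+1); matched 3.
Augmenting path L4→R4 (+1); matched 4.
Augmenting path L5→R1→L3→R5 (+1); matched 5.
No augmenting path remains; maximum matching = 5.
König certificate: {L2, L3, L4, L5, R2} is a vertex cover of size 5 (every listed pair touches it), so no matching can be larger.

5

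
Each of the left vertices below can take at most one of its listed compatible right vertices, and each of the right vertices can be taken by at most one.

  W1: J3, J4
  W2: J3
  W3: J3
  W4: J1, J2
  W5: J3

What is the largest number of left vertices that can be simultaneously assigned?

3

Unit-capacity flow: source→left, listed edges, right→sink; max matching = max flow.
Augmenting path W1→J3 (+1); matched 1.
Augmenting path W4→J1 (+1); matched 2.
Augmenting path W2→J3→W1→J4 (+1); matched 3.
No augmenting path remains; maximum matching = 3.
König certificate: {W1, W4, J3} is a vertex cover of size 3 (every listed pair touches it), so no matching can be larger.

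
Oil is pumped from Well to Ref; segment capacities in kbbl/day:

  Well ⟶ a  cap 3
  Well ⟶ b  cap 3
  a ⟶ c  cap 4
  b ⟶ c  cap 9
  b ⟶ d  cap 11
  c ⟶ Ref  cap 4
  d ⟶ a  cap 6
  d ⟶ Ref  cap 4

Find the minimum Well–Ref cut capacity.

6

Augment Well→a→c→Ref: bottleneck 3, flow now 3.
Augment Well→b→c→Ref: bottleneck 1, flow now 4.
Augment Well→b→d→Ref: bottleneck 2, flow now 6.
No augmenting path remains; maximum flow = 6.
By max-flow min-cut, the minimum cut capacity equals the max flow.
In the residual graph, reachable from Well: {Well}.
Min-cut edges: Well→a (3), Well→b (3); capacity 3 + 3 = 6.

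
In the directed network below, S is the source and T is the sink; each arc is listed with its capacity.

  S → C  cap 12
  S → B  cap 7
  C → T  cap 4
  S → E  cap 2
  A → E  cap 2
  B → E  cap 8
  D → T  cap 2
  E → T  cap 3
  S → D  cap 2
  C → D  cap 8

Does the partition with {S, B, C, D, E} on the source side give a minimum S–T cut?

Yes — it is a minimum cut (capacity 9).

Given cut capacity: 4 + 2 + 3 = 9.
Augment S→C→T: bottleneck 4, flow now 4.
Augment S→D→T: bottleneck 2, flow now 6.
Augment S→E→T: bottleneck 2, flow now 8.
Augment S→B→E→T: bottleneck 1, flow now 9.
No augmenting path remains; maximum flow = 9.
Cut capacity 9 equals the max flow, so it is a minimum cut.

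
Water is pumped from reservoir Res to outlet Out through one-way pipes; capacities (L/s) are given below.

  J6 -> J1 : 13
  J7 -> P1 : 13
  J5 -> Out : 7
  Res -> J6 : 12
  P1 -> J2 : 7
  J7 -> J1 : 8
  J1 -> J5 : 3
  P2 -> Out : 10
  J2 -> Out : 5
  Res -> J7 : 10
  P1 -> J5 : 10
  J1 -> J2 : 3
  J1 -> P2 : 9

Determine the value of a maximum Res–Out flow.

21

Augment Res→J6→J1→J5→Out: bottleneck 3, flow now 3.
Augment Res→J6→J1→P2→Out: bottleneck 9, flow now 12.
Augment Res→J7→J1→J2→Out: bottleneck 3, flow now 15.
Augment Res→J7→P1→J5→Out: bottleneck 4, flow now 19.
Augment Res→J7→P1→J2→Out: bottleneck 2, flow now 21.
No augmenting path remains; maximum flow = 21.
In the residual graph, reachable from Res: {Res, J6, J7, J1, P1, J5, J2}.
Min-cut edges: J1→P2 (9), J5→Out (7), J2→Out (5); capacity 9 + 7 + 5 = 21.
This cut is saturated, so no flow can exceed 21.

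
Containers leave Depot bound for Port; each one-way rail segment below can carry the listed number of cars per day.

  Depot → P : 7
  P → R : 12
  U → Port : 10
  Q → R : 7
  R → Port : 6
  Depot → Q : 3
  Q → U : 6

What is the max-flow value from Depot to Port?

9

Augment Depot→P→R→Port: bottleneck 6, flow now 6.
Augment Depot→Q→U→Port: bottleneck 3, flow now 9.
No augmenting path remains; maximum flow = 9.
In the residual graph, reachable from Depot: {Depot, P, R}.
Min-cut edges: Depot→Q (3), R→Port (6); capacity 3 + 6 = 9.
This cut is saturated, so no flow can exceed 9.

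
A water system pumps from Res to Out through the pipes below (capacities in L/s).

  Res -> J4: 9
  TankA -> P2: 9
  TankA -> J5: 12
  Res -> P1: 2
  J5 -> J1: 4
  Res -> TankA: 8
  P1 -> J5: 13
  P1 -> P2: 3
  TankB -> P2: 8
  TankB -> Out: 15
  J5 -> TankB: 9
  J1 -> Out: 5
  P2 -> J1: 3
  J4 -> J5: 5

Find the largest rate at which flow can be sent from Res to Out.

Augment Res→J4→J5→TankB→Out: bottleneck 5, flow now 5.
Augment Res→P1→P2→J1→Out: bottleneck 2, flow now 7.
Augment Res→TankA→P2→J1→Out: bottleneck 1, flow now 8.
Augment Res→TankA→J5→TankB→Out: bottleneck 4, flow now 12.
Augment Res→TankA→J5→J1→Out: bottleneck 2, flow now 14.
No augmenting path remains; maximum flow = 14.
In the residual graph, reachable from Res: {Res, J4, P1, TankA, P2, J5, J1}.
Min-cut edges: J5→TankB (9), J1→Out (5); capacity 9 + 5 = 14.
This cut is saturated, so no flow can exceed 14.

14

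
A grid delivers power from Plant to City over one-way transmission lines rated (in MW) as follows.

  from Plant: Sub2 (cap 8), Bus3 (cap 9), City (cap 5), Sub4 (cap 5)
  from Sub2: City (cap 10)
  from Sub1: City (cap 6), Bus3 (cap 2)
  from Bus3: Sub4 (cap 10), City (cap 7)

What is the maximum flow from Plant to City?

20

Augment Plant→City: bottleneck 5, flow now 5.
Augment Plant→Sub2→City: bottleneck 8, flow now 13.
Augment Plant→Bus3→City: bottleneck 7, flow now 20.
No augmenting path remains; maximum flow = 20.
In the residual graph, reachable from Plant: {Plant, Bus3, Sub4}.
Min-cut edges: Plant→Sub2 (8), Plant→City (5), Bus3→City (7); capacity 8 + 5 + 7 = 20.
This cut is saturated, so no flow can exceed 20.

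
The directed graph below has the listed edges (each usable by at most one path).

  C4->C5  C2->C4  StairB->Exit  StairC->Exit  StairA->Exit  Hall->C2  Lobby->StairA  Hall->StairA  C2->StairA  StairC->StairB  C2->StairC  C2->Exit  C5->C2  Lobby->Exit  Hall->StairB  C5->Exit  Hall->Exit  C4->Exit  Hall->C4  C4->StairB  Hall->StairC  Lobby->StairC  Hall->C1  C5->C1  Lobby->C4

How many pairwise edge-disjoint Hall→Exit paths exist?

Assign every edge capacity 1; by Menger, the answer equals the max flow.
Path Hall→Exit (+1); total 1.
Path Hall→C2→Exit (+1); total 2.
Path Hall→StairA→Exit (+1); total 3.
Path Hall→StairC→Exit (+1); total 4.
Path Hall→C4→Exit (+1); total 5.
Path Hall→StairB→Exit (+1); total 6.
No residual Hall→Exit path; max flow = 6.
Certifying cut of size 6: {Hall→C2, Hall→C4, Hall→Exit, Hall→StairA, Hall→StairB, Hall→StairC}.

6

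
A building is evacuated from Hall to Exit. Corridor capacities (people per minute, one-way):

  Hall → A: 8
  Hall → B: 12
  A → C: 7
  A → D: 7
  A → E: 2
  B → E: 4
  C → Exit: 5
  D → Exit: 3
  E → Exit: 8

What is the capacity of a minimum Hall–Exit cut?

12

Augment Hall→A→C→Exit: bottleneck 5, flow now 5.
Augment Hall→A→D→Exit: bottleneck 3, flow now 8.
Augment Hall→B→E→Exit: bottleneck 4, flow now 12.
No augmenting path remains; maximum flow = 12.
By max-flow min-cut, the minimum cut capacity equals the max flow.
In the residual graph, reachable from Hall: {Hall, B}.
Min-cut edges: Hall→A (8), B→E (4); capacity 8 + 4 = 12.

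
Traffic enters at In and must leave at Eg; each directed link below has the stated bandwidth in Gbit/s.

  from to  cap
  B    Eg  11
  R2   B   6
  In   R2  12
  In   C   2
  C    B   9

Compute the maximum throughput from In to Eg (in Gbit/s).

Augment In→C→B→Eg: bottleneck 2, flow now 2.
Augment In→R2→B→Eg: bottleneck 6, flow now 8.
No augmenting path remains; maximum flow = 8.
In the residual graph, reachable from In: {In, R2}.
Min-cut edges: In→C (2), R2→B (6); capacity 2 + 6 = 8.
This cut is saturated, so no flow can exceed 8.

8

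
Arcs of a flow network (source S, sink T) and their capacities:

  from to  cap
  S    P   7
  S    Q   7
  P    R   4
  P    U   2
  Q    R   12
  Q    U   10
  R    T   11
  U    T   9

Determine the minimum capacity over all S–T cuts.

13

Augment S→P→R→T: bottleneck 4, flow now 4.
Augment S→P→U→T: bottleneck 2, flow now 6.
Augment S→Q→R→T: bottleneck 7, flow now 13.
No augmenting path remains; maximum flow = 13.
By max-flow min-cut, the minimum cut capacity equals the max flow.
In the residual graph, reachable from S: {S, P}.
Min-cut edges: S→Q (7), P→R (4), P→U (2); capacity 7 + 4 + 2 = 13.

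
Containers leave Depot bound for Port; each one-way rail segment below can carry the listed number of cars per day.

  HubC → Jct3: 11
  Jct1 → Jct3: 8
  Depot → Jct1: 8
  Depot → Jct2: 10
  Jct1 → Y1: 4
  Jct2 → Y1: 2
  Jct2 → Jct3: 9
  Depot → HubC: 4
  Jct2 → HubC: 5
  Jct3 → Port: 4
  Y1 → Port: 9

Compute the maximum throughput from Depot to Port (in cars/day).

Augment Depot→Jct2→Jct3→Port: bottleneck 4, flow now 4.
Augment Depot→Jct2→Y1→Port: bottleneck 2, flow now 6.
Augment Depot→Jct1→Y1→Port: bottleneck 4, flow now 10.
No augmenting path remains; maximum flow = 10.
In the residual graph, reachable from Depot: {Depot, Jct2, Jct1, HubC, Jct3}.
Min-cut edges: Jct2→Y1 (2), Jct1→Y1 (4), Jct3→Port (4); capacity 2 + 4 + 4 = 10.
This cut is saturated, so no flow can exceed 10.

10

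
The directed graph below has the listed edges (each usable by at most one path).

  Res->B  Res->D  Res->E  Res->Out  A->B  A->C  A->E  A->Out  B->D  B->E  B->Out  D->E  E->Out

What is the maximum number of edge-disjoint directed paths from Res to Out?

3

Assign every edge capacity 1; by Menger, the answer equals the max flow.
Path Res→Out (+1); total 1.
Path Res→B→Out (+1); total 2.
Path Res→E→Out (+1); total 3.
No residual Res→Out path; max flow = 3.
Certifying cut of size 3: {E→Out, Res→B, Res→Out}.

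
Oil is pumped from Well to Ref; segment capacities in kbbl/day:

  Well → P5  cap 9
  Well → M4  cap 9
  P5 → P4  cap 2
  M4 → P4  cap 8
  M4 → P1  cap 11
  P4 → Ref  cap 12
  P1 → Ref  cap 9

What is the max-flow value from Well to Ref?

11

Augment Well→P5→P4→Ref: bottleneck 2, flow now 2.
Augment Well→M4→P4→Ref: bottleneck 8, flow now 10.
Augment Well→M4→P1→Ref: bottleneck 1, flow now 11.
No augmenting path remains; maximum flow = 11.
In the residual graph, reachable from Well: {Well, P5}.
Min-cut edges: Well→M4 (9), P5→P4 (2); capacity 9 + 2 = 11.
This cut is saturated, so no flow can exceed 11.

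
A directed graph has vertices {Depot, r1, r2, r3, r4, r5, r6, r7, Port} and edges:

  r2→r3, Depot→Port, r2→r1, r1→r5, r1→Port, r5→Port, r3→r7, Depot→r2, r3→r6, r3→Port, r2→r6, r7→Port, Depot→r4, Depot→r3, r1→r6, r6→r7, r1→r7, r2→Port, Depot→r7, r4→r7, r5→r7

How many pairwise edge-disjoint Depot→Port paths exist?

4

Assign every edge capacity 1; by Menger, the answer equals the max flow.
Path Depot→Port (+1); total 1.
Path Depot→r2→Port (+1); total 2.
Path Depot→r3→Port (+1); total 3.
Path Depot→r7→Port (+1); total 4.
No residual Depot→Port path; max flow = 4.
Certifying cut of size 4: {Depot→Port, Depot→r2, Depot→r3, r7→Port}.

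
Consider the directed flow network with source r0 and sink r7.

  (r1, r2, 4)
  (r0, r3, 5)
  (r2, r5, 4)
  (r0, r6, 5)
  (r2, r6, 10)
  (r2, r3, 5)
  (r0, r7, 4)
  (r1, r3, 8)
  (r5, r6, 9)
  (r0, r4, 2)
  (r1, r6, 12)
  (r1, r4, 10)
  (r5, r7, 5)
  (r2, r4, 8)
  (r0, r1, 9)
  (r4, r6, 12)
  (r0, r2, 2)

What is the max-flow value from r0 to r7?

Augment r0→r7: bottleneck 4, flow now 4.
Augment r0→r2→r5→r7: bottleneck 2, flow now 6.
Augment r0→r1→r2→r5→r7: bottleneck 2, flow now 8.
No augmenting path remains; maximum flow = 8.
In the residual graph, reachable from r0: {r0, r1, r2, r3, r4, r6}.
Min-cut edges: r0→r7 (4), r2→r5 (4); capacity 4 + 4 = 8.
This cut is saturated, so no flow can exceed 8.

8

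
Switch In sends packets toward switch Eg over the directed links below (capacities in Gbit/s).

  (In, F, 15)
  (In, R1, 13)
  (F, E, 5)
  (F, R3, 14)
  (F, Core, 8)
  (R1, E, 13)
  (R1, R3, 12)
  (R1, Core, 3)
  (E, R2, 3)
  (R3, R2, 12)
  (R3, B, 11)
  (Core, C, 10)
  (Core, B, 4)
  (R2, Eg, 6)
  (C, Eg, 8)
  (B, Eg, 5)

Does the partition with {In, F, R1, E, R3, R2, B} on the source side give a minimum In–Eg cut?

No — its capacity is 22, but the minimum cut has capacity 19.

Given cut capacity: 8 + 3 + 6 + 5 = 22.
Augment In→F→E→R2→Eg: bottleneck 3, flow now 3.
Augment In→F→R3→R2→Eg: bottleneck 3, flow now 6.
Augment In→F→R3→B→Eg: bottleneck 5, flow now 11.
Augment In→F→Core→C→Eg: bottleneck 4, flow now 15.
Augment In→R1→Core→C→Eg: bottleneck 3, flow now 18.
Augment In→R1→E→F→Core→C→Eg: bottleneck 1, flow now 19. (uses reverse residual edge)
No augmenting path remains; maximum flow = 19.
In the residual graph, reachable from In: {In, F, R1, E, R3, Core, R2, C, B}.
Min-cut edges: R2→Eg (6), C→Eg (8), B→Eg (5); capacity 6 + 8 + 5 = 19.
Cut capacity 22 exceeds the max flow 19, so it is not minimum.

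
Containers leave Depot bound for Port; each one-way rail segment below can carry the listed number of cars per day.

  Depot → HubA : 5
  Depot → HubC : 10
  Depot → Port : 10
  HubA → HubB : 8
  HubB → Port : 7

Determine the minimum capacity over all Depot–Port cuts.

15

Augment Depot→Port: bottleneck 10, flow now 10.
Augment Depot→HubA→HubB→Port: bottleneck 5, flow now 15.
No augmenting path remains; maximum flow = 15.
By max-flow min-cut, the minimum cut capacity equals the max flow.
In the residual graph, reachable from Depot: {Depot, HubC}.
Min-cut edges: Depot→HubA (5), Depot→Port (10); capacity 5 + 10 = 15.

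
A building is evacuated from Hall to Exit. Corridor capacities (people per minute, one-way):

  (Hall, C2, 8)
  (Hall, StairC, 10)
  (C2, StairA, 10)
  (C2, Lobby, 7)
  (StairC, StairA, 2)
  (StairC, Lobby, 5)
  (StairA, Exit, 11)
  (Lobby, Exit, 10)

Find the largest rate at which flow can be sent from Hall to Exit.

15

Augment Hall→C2→StairA→Exit: bottleneck 8, flow now 8.
Augment Hall→StairC→StairA→Exit: bottleneck 2, flow now 10.
Augment Hall→StairC→Lobby→Exit: bottleneck 5, flow now 15.
No augmenting path remains; maximum flow = 15.
In the residual graph, reachable from Hall: {Hall, StairC}.
Min-cut edges: Hall→C2 (8), StairC→StairA (2), StairC→Lobby (5); capacity 8 + 2 + 5 = 15.
This cut is saturated, so no flow can exceed 15.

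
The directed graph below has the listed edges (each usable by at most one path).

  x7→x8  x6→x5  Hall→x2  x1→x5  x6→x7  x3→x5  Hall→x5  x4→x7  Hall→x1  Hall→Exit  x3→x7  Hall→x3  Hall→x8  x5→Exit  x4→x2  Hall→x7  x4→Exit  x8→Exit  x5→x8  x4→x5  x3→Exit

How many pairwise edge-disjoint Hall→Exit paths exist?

4

Assign every edge capacity 1; by Menger, the answer equals the max flow.
Path Hall→Exit (+1); total 1.
Path Hall→x3→Exit (+1); total 2.
Path Hall→x5→Exit (+1); total 3.
Path Hall→x8→Exit (+1); total 4.
No residual Hall→Exit path; max flow = 4.
Certifying cut of size 4: {Hall→Exit, Hall→x3, x5→Exit, x8→Exit}.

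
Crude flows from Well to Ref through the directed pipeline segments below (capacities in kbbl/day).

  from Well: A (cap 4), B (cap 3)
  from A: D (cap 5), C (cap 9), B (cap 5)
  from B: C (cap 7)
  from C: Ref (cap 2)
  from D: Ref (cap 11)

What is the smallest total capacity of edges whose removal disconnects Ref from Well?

Augment Well→A→C→Ref: bottleneck 2, flow now 2.
Augment Well→A→D→Ref: bottleneck 2, flow now 4.
Augment Well→B→C→A→D→Ref: bottleneck 2, flow now 6. (uses reverse residual edge)
No augmenting path remains; maximum flow = 6.
By max-flow min-cut, the minimum cut capacity equals the max flow.
In the residual graph, reachable from Well: {Well, B, C}.
Min-cut edges: Well→A (4), C→Ref (2); capacity 4 + 2 = 6.

6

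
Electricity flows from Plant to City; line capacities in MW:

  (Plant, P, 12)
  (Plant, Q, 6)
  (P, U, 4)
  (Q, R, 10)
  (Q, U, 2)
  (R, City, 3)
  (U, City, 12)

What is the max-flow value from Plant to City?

Augment Plant→P→U→City: bottleneck 4, flow now 4.
Augment Plant→Q→R→City: bottleneck 3, flow now 7.
Augment Plant→Q→U→City: bottleneck 2, flow now 9.
No augmenting path remains; maximum flow = 9.
In the residual graph, reachable from Plant: {Plant, P, Q, R}.
Min-cut edges: P→U (4), Q→U (2), R→City (3); capacity 4 + 2 + 3 = 9.
This cut is saturated, so no flow can exceed 9.

9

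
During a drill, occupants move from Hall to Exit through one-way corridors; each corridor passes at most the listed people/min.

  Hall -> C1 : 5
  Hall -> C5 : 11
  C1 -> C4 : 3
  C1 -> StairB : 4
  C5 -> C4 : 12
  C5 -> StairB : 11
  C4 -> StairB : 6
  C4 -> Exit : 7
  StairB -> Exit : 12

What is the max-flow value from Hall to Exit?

Augment Hall→C1→C4→Exit: bottleneck 3, flow now 3.
Augment Hall→C1→StairB→Exit: bottleneck 2, flow now 5.
Augment Hall→C5→C4→Exit: bottleneck 4, flow now 9.
Augment Hall→C5→StairB→Exit: bottleneck 7, flow now 16.
No augmenting path remains; maximum flow = 16.
In the residual graph, reachable from Hall: {Hall}.
Min-cut edges: Hall→C1 (5), Hall→C5 (11); capacity 5 + 11 = 16.
This cut is saturated, so no flow can exceed 16.

16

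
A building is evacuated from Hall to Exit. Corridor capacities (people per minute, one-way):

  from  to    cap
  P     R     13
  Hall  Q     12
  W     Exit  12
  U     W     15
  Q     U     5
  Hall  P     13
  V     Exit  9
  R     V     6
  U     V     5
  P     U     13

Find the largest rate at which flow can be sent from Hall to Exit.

Augment Hall→P→R→V→Exit: bottleneck 6, flow now 6.
Augment Hall→P→U→V→Exit: bottleneck 3, flow now 9.
Augment Hall→P→U→W→Exit: bottleneck 4, flow now 13.
Augment Hall→Q→U→W→Exit: bottleneck 5, flow now 18.
No augmenting path remains; maximum flow = 18.
In the residual graph, reachable from Hall: {Hall, Q}.
Min-cut edges: Hall→P (13), Q→U (5); capacity 13 + 5 = 18.
This cut is saturated, so no flow can exceed 18.

18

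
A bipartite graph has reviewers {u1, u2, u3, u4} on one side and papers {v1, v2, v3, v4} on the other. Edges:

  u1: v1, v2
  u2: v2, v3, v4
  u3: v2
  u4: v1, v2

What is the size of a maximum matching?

3

Unit-capacity flow: source→left, listed edges, right→sink; max matching = max flow.
Augmenting path u1→v1 (+1); matched 1.
Augmenting path u2→v2 (+1); matched 2.
Augmenting path u3→v2→u2→v3 (+1); matched 3.
No augmenting path remains; maximum matching = 3.
König certificate: {u2, v1, v2} is a vertex cover of size 3 (every listed pair touches it), so no matching can be larger.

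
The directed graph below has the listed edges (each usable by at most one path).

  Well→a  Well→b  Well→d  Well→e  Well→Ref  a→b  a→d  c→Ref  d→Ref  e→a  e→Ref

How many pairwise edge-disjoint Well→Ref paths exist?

Assign every edge capacity 1; by Menger, the answer equals the max flow.
Path Well→Ref (+1); total 1.
Path Well→d→Ref (+1); total 2.
Path Well→e→Ref (+1); total 3.
No residual Well→Ref path; max flow = 3.
Certifying cut of size 3: {Well→Ref, Well→e, d→Ref}.

3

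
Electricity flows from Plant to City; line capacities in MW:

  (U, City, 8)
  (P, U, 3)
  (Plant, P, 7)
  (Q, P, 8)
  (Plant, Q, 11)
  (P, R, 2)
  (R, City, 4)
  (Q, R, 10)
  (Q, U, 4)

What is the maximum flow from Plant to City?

11

Augment Plant→P→R→City: bottleneck 2, flow now 2.
Augment Plant→P→U→City: bottleneck 3, flow now 5.
Augment Plant→Q→R→City: bottleneck 2, flow now 7.
Augment Plant→Q→U→City: bottleneck 4, flow now 11.
No augmenting path remains; maximum flow = 11.
In the residual graph, reachable from Plant: {Plant, P, Q, R}.
Min-cut edges: P→U (3), Q→U (4), R→City (4); capacity 3 + 4 + 4 = 11.
This cut is saturated, so no flow can exceed 11.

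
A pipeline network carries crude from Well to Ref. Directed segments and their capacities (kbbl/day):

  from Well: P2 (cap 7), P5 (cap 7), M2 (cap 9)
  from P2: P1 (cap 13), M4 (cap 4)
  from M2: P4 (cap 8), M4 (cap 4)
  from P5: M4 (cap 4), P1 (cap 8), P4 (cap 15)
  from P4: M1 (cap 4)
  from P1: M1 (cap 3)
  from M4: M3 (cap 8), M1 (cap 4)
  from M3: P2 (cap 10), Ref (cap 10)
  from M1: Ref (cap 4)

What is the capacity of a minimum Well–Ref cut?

12

Augment Well→P2→P1→M1→Ref: bottleneck 3, flow now 3.
Augment Well→P2→M4→M3→Ref: bottleneck 4, flow now 7.
Augment Well→M2→P4→M1→Ref: bottleneck 1, flow now 8.
Augment Well→M2→M4→M3→Ref: bottleneck 4, flow now 12.
No augmenting path remains; maximum flow = 12.
By max-flow min-cut, the minimum cut capacity equals the max flow.
In the residual graph, reachable from Well: {Well, P2, M2, P5, P4, P1, M4, M1}.
Min-cut edges: M4→M3 (8), M1→Ref (4); capacity 8 + 4 = 12.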